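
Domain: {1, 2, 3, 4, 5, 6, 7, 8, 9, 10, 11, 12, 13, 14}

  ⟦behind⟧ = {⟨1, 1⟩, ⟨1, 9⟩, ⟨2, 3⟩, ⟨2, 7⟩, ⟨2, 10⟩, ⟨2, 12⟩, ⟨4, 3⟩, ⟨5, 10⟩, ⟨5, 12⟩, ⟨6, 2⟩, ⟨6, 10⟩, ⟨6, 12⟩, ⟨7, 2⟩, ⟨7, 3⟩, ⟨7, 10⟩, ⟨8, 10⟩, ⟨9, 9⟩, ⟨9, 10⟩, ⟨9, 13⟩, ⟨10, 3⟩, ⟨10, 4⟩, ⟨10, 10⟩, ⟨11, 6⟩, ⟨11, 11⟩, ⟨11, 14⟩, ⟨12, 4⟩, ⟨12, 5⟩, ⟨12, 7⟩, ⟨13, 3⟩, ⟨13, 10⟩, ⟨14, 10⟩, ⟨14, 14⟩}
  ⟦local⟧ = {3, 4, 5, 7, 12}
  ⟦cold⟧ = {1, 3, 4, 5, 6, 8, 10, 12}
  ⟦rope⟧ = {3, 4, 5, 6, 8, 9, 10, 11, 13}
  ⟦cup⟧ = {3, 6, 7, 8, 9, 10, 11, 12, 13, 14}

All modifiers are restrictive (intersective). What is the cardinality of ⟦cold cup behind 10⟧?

⟦behind 10⟧ = {x : ⟨x, 10⟩ ∈ ⟦behind⟧} = {2, 5, 6, 7, 8, 9, 10, 13, 14}
⟦cup⟧ = {3, 6, 7, 8, 9, 10, 11, 12, 13, 14}
… ∩ ⟦behind 10⟧ = {3, 6, 7, 8, 9, 10, 11, 12, 13, 14} ∩ {2, 5, 6, 7, 8, 9, 10, 13, 14} = {6, 7, 8, 9, 10, 13, 14}
… ∩ ⟦cold⟧ = {6, 7, 8, 9, 10, 13, 14} ∩ {1, 3, 4, 5, 6, 8, 10, 12} = {6, 8, 10}
⟦cold cup behind 10⟧ = {6, 8, 10}, so the cardinality is 3.

3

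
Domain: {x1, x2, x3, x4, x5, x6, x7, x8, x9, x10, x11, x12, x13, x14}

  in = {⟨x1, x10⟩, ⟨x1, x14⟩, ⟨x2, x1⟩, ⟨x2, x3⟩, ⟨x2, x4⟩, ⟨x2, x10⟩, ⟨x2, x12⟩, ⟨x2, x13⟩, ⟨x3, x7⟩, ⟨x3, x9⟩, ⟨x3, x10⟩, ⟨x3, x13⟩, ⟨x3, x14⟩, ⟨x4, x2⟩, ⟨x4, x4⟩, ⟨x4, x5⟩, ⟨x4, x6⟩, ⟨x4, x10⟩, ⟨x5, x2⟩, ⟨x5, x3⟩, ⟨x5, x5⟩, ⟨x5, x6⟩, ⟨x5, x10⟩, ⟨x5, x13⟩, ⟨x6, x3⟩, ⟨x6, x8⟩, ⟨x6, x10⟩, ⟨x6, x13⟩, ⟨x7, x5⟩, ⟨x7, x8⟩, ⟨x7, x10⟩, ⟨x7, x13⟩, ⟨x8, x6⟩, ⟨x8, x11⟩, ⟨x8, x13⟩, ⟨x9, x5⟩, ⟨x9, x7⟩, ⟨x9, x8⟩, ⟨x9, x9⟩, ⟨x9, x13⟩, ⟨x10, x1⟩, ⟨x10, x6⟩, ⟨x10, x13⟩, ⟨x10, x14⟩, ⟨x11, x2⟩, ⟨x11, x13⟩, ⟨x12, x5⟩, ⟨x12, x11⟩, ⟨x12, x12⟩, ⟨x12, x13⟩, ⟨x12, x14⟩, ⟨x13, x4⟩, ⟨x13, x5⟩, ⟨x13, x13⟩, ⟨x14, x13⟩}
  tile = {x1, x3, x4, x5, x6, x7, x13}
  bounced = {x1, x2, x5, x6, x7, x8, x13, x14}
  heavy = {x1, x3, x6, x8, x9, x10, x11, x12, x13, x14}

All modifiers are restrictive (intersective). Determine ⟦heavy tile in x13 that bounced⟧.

{x6, x13}

⟦in x13⟧ = {x : ⟨x, x13⟩ ∈ ⟦in⟧} = {x2, x3, x5, x6, x7, x8, x9, x10, x11, x12, x13, x14}
⟦that bounced⟧ = ⟦bounced⟧ = {x1, x2, x5, x6, x7, x8, x13, x14}
⟦tile⟧ = {x1, x3, x4, x5, x6, x7, x13}
… ∩ ⟦in x13⟧ = {x1, x3, x4, x5, x6, x7, x13} ∩ {x2, x3, x5, x6, x7, x8, x9, x10, x11, x12, x13, x14} = {x3, x5, x6, x7, x13}
… ∩ ⟦that bounced⟧ = {x3, x5, x6, x7, x13} ∩ {x1, x2, x5, x6, x7, x8, x13, x14} = {x5, x6, x7, x13}
… ∩ ⟦heavy⟧ = {x5, x6, x7, x13} ∩ {x1, x3, x6, x8, x9, x10, x11, x12, x13, x14} = {x6, x13}
So ⟦heavy tile in x13 that bounced⟧ = {x6, x13}.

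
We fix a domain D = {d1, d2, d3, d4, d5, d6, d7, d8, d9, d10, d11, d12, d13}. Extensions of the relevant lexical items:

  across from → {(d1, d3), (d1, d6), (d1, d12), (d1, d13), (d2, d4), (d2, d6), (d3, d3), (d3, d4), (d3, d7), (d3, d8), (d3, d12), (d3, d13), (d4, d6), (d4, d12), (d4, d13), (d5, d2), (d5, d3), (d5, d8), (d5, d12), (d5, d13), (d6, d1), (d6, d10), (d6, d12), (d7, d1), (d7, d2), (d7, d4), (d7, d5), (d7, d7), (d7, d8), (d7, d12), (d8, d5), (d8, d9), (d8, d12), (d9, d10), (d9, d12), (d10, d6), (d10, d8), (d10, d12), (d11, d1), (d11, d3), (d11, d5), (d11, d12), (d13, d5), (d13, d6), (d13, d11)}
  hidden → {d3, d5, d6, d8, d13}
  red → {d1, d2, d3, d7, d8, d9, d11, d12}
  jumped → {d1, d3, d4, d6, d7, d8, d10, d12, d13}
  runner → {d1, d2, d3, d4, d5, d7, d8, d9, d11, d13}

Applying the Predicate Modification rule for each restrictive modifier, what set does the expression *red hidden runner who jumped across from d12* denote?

⟦who jumped⟧ = ⟦jumped⟧ = {d1, d3, d4, d6, d7, d8, d10, d12, d13}
⟦across from d12⟧ = {x : ⟨x, d12⟩ ∈ ⟦across from⟧} = {d1, d3, d4, d5, d6, d7, d8, d9, d10, d11}
⟦runner⟧ = {d1, d2, d3, d4, d5, d7, d8, d9, d11, d13}
… ∩ ⟦who jumped⟧ = {d1, d2, d3, d4, d5, d7, d8, d9, d11, d13} ∩ {d1, d3, d4, d6, d7, d8, d10, d12, d13} = {d1, d3, d4, d7, d8, d13}
… ∩ ⟦across from d12⟧ = {d1, d3, d4, d7, d8, d13} ∩ {d1, d3, d4, d5, d6, d7, d8, d9, d10, d11} = {d1, d3, d4, d7, d8}
… ∩ ⟦red⟧ = {d1, d3, d4, d7, d8} ∩ {d1, d2, d3, d7, d8, d9, d11, d12} = {d1, d3, d7, d8}
… ∩ ⟦hidden⟧ = {d1, d3, d7, d8} ∩ {d3, d5, d6, d8, d13} = {d3, d8}
So ⟦red hidden runner who jumped across from d12⟧ = {d3, d8}.

{d3, d8}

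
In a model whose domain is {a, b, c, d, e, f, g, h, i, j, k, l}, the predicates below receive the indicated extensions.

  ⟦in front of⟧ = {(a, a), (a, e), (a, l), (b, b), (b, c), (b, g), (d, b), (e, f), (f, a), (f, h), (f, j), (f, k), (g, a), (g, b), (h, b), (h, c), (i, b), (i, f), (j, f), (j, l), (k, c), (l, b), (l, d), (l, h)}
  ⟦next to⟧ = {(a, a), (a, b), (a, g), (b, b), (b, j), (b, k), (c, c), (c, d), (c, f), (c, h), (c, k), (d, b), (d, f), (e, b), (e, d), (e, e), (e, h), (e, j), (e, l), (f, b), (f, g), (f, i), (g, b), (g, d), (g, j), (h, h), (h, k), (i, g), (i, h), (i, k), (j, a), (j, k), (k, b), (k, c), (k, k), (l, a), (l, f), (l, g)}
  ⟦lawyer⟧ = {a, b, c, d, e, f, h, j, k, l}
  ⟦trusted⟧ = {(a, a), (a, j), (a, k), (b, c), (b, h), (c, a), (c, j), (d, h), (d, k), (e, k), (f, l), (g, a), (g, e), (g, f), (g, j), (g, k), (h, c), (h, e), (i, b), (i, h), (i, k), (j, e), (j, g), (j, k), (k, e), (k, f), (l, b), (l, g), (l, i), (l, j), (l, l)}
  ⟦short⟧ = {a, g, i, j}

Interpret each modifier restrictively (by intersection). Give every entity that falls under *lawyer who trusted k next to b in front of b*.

⟦who trusted k⟧ = {x : ⟨x, k⟩ ∈ ⟦trusted⟧} = {a, d, e, g, i, j}
⟦next to b⟧ = {x : ⟨x, b⟩ ∈ ⟦next to⟧} = {a, b, d, e, f, g, k}
⟦in front of b⟧ = {x : ⟨x, b⟩ ∈ ⟦in front of⟧} = {b, d, g, h, i, l}
⟦lawyer⟧ = {a, b, c, d, e, f, h, j, k, l}
… ∩ ⟦who trusted k⟧ = {a, b, c, d, e, f, h, j, k, l} ∩ {a, d, e, g, i, j} = {a, d, e, j}
… ∩ ⟦next to b⟧ = {a, d, e, j} ∩ {a, b, d, e, f, g, k} = {a, d, e}
… ∩ ⟦in front of b⟧ = {a, d, e} ∩ {b, d, g, h, i, l} = {d}
So ⟦lawyer who trusted k next to b in front of b⟧ = {d}.

{d}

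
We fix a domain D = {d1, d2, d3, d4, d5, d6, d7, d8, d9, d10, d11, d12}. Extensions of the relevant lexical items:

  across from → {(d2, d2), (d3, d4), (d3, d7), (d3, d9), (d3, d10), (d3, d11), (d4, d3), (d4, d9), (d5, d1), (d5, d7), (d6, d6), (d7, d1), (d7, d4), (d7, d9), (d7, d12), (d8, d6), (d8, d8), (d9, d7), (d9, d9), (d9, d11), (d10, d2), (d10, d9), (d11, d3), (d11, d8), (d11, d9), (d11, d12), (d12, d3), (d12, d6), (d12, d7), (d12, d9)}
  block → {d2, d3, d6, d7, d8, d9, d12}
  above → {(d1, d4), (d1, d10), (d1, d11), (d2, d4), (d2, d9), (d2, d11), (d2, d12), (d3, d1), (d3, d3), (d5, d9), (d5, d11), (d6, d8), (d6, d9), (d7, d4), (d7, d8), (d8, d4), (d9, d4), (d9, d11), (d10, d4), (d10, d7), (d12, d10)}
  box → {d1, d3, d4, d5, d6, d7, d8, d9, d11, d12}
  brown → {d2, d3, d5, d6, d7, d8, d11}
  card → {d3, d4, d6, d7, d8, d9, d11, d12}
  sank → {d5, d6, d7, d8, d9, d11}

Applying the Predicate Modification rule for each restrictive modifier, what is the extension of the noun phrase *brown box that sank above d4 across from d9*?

⟦that sank⟧ = ⟦sank⟧ = {d5, d6, d7, d8, d9, d11}
⟦above d4⟧ = {x : ⟨x, d4⟩ ∈ ⟦above⟧} = {d1, d2, d7, d8, d9, d10}
⟦across from d9⟧ = {x : ⟨x, d9⟩ ∈ ⟦across from⟧} = {d3, d4, d7, d9, d10, d11, d12}
⟦box⟧ = {d1, d3, d4, d5, d6, d7, d8, d9, d11, d12}
… ∩ ⟦that sank⟧ = {d1, d3, d4, d5, d6, d7, d8, d9, d11, d12} ∩ {d5, d6, d7, d8, d9, d11} = {d5, d6, d7, d8, d9, d11}
… ∩ ⟦above d4⟧ = {d5, d6, d7, d8, d9, d11} ∩ {d1, d2, d7, d8, d9, d10} = {d7, d8, d9}
… ∩ ⟦across from d9⟧ = {d7, d8, d9} ∩ {d3, d4, d7, d9, d10, d11, d12} = {d7, d9}
… ∩ ⟦brown⟧ = {d7, d9} ∩ {d2, d3, d5, d6, d7, d8, d11} = {d7}
So ⟦brown box that sank above d4 across from d9⟧ = {d7}.

{d7}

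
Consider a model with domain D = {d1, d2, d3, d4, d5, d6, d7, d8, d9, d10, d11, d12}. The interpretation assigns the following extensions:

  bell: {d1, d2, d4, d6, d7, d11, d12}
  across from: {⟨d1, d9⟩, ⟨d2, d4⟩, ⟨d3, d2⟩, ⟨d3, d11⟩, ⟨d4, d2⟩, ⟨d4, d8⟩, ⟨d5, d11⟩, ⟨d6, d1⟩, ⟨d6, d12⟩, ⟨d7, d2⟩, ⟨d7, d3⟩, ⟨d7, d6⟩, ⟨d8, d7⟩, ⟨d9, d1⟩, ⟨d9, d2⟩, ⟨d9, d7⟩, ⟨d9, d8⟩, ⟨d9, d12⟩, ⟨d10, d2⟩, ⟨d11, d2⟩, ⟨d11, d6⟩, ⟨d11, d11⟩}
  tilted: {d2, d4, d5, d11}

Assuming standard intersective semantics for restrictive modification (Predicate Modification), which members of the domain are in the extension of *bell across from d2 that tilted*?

⟦across from d2⟧ = {x : ⟨x, d2⟩ ∈ ⟦across from⟧} = {d3, d4, d7, d9, d10, d11}
⟦that tilted⟧ = ⟦tilted⟧ = {d2, d4, d5, d11}
⟦bell⟧ = {d1, d2, d4, d6, d7, d11, d12}
… ∩ ⟦across from d2⟧ = {d1, d2, d4, d6, d7, d11, d12} ∩ {d3, d4, d7, d9, d10, d11} = {d4, d7, d11}
… ∩ ⟦that tilted⟧ = {d4, d7, d11} ∩ {d2, d4, d5, d11} = {d4, d11}
So ⟦bell across from d2 that tilted⟧ = {d4, d11}.

{d4, d11}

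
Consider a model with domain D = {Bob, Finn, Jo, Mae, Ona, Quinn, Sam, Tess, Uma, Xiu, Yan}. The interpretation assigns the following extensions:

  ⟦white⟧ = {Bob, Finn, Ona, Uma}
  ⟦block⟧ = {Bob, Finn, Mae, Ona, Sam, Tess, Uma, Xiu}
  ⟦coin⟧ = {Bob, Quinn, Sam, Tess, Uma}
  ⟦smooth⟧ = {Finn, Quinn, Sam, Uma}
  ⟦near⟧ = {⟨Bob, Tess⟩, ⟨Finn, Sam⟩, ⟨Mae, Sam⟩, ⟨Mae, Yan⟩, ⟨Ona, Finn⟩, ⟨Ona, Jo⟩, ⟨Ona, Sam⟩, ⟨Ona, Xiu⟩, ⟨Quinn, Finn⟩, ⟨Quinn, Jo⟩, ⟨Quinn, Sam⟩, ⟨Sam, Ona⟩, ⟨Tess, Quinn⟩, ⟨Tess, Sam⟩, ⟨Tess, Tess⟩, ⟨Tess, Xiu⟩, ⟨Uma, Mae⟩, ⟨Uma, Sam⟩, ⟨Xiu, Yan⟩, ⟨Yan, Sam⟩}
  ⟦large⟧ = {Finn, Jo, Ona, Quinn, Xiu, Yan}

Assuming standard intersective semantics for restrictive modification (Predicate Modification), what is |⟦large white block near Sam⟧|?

⟦near Sam⟧ = {x : ⟨x, Sam⟩ ∈ ⟦near⟧} = {Finn, Mae, Ona, Quinn, Tess, Uma, Yan}
⟦block⟧ = {Bob, Finn, Mae, Ona, Sam, Tess, Uma, Xiu}
… ∩ ⟦near Sam⟧ = {Bob, Finn, Mae, Ona, Sam, Tess, Uma, Xiu} ∩ {Finn, Mae, Ona, Quinn, Tess, Uma, Yan} = {Finn, Mae, Ona, Tess, Uma}
… ∩ ⟦large⟧ = {Finn, Mae, Ona, Tess, Uma} ∩ {Finn, Jo, Ona, Quinn, Xiu, Yan} = {Finn, Ona}
… ∩ ⟦white⟧ = {Finn, Ona} ∩ {Bob, Finn, Ona, Uma} = {Finn, Ona}
⟦large white block near Sam⟧ = {Finn, Ona}, so the cardinality is 2.

2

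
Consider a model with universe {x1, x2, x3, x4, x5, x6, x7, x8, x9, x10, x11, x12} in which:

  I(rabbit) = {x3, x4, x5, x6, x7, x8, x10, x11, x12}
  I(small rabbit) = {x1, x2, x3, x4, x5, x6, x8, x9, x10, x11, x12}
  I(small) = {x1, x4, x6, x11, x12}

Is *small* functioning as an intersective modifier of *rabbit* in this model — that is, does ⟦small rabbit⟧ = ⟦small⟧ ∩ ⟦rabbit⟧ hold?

no

⟦small⟧ ∩ ⟦rabbit⟧ = {x1, x4, x6, x11, x12} ∩ {x3, x4, x5, x6, x7, x8, x10, x11, x12} = {x4, x6, x11, x12}
Observed ⟦small rabbit⟧ = {x1, x2, x3, x4, x5, x6, x8, x9, x10, x11, x12}.
These differ, so the modifier is not intersective in this model.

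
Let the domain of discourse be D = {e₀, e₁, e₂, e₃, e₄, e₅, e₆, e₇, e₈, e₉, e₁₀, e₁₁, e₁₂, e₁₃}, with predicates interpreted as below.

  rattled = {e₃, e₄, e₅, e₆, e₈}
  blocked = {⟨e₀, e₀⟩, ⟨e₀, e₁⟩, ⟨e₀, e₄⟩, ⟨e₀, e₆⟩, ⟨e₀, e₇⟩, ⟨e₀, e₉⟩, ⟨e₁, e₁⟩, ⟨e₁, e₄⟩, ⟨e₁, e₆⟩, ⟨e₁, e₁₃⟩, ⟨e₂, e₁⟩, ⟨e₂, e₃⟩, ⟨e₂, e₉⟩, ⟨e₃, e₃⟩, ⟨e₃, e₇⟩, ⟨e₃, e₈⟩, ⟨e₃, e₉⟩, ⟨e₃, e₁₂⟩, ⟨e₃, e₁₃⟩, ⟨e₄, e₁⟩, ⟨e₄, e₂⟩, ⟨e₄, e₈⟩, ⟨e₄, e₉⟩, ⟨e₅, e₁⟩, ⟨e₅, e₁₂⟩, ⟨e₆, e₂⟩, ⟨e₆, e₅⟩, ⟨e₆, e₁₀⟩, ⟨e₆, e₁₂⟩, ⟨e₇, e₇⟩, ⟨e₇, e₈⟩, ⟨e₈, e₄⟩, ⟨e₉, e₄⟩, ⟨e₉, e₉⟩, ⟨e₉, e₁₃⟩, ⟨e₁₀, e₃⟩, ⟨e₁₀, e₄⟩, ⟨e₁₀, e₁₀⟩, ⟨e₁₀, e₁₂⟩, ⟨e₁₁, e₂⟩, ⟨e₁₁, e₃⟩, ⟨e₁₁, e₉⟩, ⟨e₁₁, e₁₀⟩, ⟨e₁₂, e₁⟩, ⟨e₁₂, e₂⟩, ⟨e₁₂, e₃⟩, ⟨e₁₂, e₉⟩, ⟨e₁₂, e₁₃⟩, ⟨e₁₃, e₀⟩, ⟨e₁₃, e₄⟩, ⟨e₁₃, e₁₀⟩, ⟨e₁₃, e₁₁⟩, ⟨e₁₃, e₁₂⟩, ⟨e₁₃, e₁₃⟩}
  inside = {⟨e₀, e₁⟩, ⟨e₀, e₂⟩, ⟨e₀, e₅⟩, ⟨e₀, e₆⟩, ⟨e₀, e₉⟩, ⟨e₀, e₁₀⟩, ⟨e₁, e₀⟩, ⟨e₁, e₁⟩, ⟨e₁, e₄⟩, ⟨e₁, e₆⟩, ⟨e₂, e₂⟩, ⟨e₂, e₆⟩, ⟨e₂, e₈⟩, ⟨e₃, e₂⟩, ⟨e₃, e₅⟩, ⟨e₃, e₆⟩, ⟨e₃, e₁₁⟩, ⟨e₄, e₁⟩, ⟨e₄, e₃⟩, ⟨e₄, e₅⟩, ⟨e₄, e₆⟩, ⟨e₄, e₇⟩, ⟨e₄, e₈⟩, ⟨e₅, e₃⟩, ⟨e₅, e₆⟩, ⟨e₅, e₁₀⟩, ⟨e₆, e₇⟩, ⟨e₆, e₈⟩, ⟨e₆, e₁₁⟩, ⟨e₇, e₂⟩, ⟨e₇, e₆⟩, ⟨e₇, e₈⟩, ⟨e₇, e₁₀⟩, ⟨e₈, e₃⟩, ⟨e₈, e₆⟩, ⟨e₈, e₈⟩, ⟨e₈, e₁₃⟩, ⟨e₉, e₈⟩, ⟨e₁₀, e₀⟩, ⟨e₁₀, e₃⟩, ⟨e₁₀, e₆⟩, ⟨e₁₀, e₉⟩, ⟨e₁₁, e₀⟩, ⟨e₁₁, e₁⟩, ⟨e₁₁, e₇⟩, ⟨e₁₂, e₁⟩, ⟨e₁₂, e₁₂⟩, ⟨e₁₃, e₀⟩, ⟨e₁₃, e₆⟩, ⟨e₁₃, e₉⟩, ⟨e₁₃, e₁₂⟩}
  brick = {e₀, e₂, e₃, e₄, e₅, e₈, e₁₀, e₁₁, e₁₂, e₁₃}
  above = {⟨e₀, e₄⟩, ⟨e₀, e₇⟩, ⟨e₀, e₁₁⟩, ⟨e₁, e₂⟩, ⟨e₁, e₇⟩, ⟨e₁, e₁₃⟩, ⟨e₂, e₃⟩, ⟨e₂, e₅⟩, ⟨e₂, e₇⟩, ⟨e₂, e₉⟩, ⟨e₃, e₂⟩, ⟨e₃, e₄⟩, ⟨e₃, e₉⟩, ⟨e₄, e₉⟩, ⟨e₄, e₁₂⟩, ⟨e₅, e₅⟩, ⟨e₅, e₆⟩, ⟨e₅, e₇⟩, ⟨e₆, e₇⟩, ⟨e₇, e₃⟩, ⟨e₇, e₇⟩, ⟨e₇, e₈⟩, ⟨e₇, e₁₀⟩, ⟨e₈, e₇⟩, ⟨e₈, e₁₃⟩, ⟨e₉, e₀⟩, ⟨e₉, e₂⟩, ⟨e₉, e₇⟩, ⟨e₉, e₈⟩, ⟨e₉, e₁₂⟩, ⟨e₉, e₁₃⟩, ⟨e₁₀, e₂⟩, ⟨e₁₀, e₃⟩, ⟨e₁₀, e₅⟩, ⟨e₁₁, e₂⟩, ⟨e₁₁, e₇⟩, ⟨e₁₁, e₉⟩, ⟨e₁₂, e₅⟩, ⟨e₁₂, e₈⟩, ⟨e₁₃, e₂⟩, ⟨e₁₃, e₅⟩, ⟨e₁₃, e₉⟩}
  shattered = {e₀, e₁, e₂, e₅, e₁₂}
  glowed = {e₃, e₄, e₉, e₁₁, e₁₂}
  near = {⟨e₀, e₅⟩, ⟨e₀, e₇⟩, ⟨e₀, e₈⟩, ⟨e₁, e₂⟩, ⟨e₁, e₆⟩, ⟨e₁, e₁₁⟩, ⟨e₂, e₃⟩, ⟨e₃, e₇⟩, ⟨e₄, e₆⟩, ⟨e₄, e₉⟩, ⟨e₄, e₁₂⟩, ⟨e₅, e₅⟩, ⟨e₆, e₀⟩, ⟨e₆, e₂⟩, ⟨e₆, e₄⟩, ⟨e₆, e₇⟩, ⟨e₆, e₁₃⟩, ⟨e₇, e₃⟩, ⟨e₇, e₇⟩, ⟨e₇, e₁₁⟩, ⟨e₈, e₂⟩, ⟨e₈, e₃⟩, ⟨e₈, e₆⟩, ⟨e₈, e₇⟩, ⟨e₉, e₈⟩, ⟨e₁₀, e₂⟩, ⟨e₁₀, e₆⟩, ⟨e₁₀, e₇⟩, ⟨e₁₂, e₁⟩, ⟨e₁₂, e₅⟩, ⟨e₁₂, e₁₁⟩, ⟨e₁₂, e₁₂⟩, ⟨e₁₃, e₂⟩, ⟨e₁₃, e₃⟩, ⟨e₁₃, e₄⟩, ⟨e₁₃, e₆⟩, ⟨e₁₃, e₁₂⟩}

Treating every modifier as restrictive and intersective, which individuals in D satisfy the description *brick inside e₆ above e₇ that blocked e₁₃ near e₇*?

⟦inside e₆⟧ = {x : ⟨x, e₆⟩ ∈ ⟦inside⟧} = {e₀, e₁, e₂, e₃, e₄, e₅, e₇, e₈, e₁₀, e₁₃}
⟦above e₇⟧ = {x : ⟨x, e₇⟩ ∈ ⟦above⟧} = {e₀, e₁, e₂, e₅, e₆, e₇, e₈, e₉, e₁₁}
⟦that blocked e₁₃⟧ = {x : ⟨x, e₁₃⟩ ∈ ⟦blocked⟧} = {e₁, e₃, e₉, e₁₂, e₁₃}
⟦near e₇⟧ = {x : ⟨x, e₇⟩ ∈ ⟦near⟧} = {e₀, e₃, e₆, e₇, e₈, e₁₀}
⟦brick⟧ = {e₀, e₂, e₃, e₄, e₅, e₈, e₁₀, e₁₁, e₁₂, e₁₃}
… ∩ ⟦inside e₆⟧ = {e₀, e₂, e₃, e₄, e₅, e₈, e₁₀, e₁₁, e₁₂, e₁₃} ∩ {e₀, e₁, e₂, e₃, e₄, e₅, e₇, e₈, e₁₀, e₁₃} = {e₀, e₂, e₃, e₄, e₅, e₈, e₁₀, e₁₃}
… ∩ ⟦above e₇⟧ = {e₀, e₂, e₃, e₄, e₅, e₈, e₁₀, e₁₃} ∩ {e₀, e₁, e₂, e₅, e₆, e₇, e₈, e₉, e₁₁} = {e₀, e₂, e₅, e₈}
… ∩ ⟦that blocked e₁₃⟧ = {e₀, e₂, e₅, e₈} ∩ {e₁, e₃, e₉, e₁₂, e₁₃} = ∅
… ∩ ⟦near e₇⟧ = ∅ ∩ {e₀, e₃, e₆, e₇, e₈, e₁₀} = ∅
So ⟦brick inside e₆ above e₇ that blocked e₁₃ near e₇⟧ = ∅.

∅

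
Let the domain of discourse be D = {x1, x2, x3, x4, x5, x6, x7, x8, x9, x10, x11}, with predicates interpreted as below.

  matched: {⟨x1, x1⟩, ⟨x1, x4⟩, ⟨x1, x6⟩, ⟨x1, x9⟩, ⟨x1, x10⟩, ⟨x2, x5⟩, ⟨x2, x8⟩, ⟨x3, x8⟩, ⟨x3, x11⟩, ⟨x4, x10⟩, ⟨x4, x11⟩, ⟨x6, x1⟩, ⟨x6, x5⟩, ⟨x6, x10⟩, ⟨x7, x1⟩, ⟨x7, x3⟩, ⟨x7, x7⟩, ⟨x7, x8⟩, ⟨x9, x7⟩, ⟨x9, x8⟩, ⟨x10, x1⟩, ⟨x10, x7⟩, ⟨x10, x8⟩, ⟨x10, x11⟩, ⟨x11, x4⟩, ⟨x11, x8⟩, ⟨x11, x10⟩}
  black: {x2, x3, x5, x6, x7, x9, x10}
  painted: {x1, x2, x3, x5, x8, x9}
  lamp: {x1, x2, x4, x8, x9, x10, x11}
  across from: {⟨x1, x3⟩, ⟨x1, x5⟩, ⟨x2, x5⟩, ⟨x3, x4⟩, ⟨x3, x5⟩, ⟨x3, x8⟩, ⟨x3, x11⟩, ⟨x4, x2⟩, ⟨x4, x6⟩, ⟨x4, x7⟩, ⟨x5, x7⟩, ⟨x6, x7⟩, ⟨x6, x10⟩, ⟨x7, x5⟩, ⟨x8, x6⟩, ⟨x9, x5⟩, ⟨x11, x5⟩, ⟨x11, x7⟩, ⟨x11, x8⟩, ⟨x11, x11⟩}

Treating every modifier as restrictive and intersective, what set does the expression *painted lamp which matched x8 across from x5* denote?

⟦which matched x8⟧ = {x : ⟨x, x8⟩ ∈ ⟦matched⟧} = {x2, x3, x7, x9, x10, x11}
⟦across from x5⟧ = {x : ⟨x, x5⟩ ∈ ⟦across from⟧} = {x1, x2, x3, x7, x9, x11}
⟦lamp⟧ = {x1, x2, x4, x8, x9, x10, x11}
… ∩ ⟦which matched x8⟧ = {x1, x2, x4, x8, x9, x10, x11} ∩ {x2, x3, x7, x9, x10, x11} = {x2, x9, x10, x11}
… ∩ ⟦across from x5⟧ = {x2, x9, x10, x11} ∩ {x1, x2, x3, x7, x9, x11} = {x2, x9, x11}
… ∩ ⟦painted⟧ = {x2, x9, x11} ∩ {x1, x2, x3, x5, x8, x9} = {x2, x9}
So ⟦painted lamp which matched x8 across from x5⟧ = {x2, x9}.

{x2, x9}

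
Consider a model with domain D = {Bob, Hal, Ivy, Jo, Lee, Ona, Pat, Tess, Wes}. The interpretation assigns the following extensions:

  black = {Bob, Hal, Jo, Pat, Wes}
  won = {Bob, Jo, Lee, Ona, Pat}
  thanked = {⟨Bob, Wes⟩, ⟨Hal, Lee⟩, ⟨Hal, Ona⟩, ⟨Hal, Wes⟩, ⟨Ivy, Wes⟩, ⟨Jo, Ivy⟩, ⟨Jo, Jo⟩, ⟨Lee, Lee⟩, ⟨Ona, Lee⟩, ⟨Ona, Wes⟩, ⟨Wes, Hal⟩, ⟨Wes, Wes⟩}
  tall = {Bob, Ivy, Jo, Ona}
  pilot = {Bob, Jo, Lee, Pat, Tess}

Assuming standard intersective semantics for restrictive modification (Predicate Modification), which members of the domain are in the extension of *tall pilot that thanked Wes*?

{Bob}

⟦that thanked Wes⟧ = {x : ⟨x, Wes⟩ ∈ ⟦thanked⟧} = {Bob, Hal, Ivy, Ona, Wes}
⟦pilot⟧ = {Bob, Jo, Lee, Pat, Tess}
… ∩ ⟦that thanked Wes⟧ = {Bob, Jo, Lee, Pat, Tess} ∩ {Bob, Hal, Ivy, Ona, Wes} = {Bob}
… ∩ ⟦tall⟧ = {Bob} ∩ {Bob, Ivy, Jo, Ona} = {Bob}
So ⟦tall pilot that thanked Wes⟧ = {Bob}.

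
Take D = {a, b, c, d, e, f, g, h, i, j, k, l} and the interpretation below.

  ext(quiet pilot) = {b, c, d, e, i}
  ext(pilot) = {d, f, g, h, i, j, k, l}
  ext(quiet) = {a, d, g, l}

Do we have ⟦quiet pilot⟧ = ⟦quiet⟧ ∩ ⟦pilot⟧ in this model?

no

⟦quiet⟧ ∩ ⟦pilot⟧ = {a, d, g, l} ∩ {d, f, g, h, i, j, k, l} = {d, g, l}
Observed ⟦quiet pilot⟧ = {b, c, d, e, i}.
These differ, so the modifier is not intersective in this model.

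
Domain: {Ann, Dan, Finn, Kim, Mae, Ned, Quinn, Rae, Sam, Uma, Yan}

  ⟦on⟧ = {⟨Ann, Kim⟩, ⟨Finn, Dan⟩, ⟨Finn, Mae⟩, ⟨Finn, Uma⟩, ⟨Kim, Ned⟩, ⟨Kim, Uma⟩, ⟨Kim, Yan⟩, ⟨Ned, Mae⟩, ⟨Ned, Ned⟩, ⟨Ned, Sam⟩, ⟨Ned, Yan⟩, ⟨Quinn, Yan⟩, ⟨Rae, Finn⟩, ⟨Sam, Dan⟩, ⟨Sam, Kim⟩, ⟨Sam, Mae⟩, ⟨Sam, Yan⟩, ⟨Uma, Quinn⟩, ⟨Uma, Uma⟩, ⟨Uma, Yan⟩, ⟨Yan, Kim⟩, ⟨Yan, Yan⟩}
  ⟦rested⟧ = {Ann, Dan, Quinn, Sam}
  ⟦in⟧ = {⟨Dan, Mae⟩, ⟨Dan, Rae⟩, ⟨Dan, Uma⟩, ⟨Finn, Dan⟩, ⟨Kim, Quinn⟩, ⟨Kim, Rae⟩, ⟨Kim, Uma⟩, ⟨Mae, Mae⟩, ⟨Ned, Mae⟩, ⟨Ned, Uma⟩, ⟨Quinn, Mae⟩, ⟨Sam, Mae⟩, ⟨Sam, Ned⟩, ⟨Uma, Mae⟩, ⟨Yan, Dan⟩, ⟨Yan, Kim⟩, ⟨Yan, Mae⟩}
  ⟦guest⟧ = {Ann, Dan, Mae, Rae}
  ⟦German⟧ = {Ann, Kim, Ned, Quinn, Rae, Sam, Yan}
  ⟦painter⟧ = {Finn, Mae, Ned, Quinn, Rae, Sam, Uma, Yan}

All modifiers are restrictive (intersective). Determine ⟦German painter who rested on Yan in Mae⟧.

⟦who rested⟧ = ⟦rested⟧ = {Ann, Dan, Quinn, Sam}
⟦on Yan⟧ = {x : ⟨x, Yan⟩ ∈ ⟦on⟧} = {Kim, Ned, Quinn, Sam, Uma, Yan}
⟦in Mae⟧ = {x : ⟨x, Mae⟩ ∈ ⟦in⟧} = {Dan, Mae, Ned, Quinn, Sam, Uma, Yan}
⟦painter⟧ = {Finn, Mae, Ned, Quinn, Rae, Sam, Uma, Yan}
… ∩ ⟦who rested⟧ = {Finn, Mae, Ned, Quinn, Rae, Sam, Uma, Yan} ∩ {Ann, Dan, Quinn, Sam} = {Quinn, Sam}
… ∩ ⟦on Yan⟧ = {Quinn, Sam} ∩ {Kim, Ned, Quinn, Sam, Uma, Yan} = {Quinn, Sam}
… ∩ ⟦in Mae⟧ = {Quinn, Sam} ∩ {Dan, Mae, Ned, Quinn, Sam, Uma, Yan} = {Quinn, Sam}
… ∩ ⟦German⟧ = {Quinn, Sam} ∩ {Ann, Kim, Ned, Quinn, Rae, Sam, Yan} = {Quinn, Sam}
So ⟦German painter who rested on Yan in Mae⟧ = {Quinn, Sam}.

{Quinn, Sam}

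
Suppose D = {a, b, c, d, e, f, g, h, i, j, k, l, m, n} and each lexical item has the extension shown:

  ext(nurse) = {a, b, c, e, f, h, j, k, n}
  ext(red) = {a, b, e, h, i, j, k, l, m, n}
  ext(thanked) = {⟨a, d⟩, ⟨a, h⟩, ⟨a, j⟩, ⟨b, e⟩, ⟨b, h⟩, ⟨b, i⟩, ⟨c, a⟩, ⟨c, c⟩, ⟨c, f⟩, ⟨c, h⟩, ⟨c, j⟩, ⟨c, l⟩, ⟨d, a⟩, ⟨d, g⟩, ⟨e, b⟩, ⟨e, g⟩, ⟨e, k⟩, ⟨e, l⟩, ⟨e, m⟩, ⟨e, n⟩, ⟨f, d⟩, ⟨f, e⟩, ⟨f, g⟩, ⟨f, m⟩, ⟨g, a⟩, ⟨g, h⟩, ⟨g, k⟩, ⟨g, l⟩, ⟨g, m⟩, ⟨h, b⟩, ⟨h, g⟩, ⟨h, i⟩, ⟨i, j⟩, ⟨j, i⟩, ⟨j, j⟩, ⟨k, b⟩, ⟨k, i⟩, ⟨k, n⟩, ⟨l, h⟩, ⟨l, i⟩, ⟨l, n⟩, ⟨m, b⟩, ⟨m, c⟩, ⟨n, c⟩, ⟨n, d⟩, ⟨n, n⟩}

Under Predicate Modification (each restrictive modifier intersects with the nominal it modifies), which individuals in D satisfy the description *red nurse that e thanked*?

{b, k, n}

⟦that e thanked⟧ = {x : ⟨e, x⟩ ∈ ⟦thanked⟧} = {b, g, k, l, m, n}
⟦nurse⟧ = {a, b, c, e, f, h, j, k, n}
… ∩ ⟦that e thanked⟧ = {a, b, c, e, f, h, j, k, n} ∩ {b, g, k, l, m, n} = {b, k, n}
… ∩ ⟦red⟧ = {b, k, n} ∩ {a, b, e, h, i, j, k, l, m, n} = {b, k, n}
So ⟦red nurse that e thanked⟧ = {b, k, n}.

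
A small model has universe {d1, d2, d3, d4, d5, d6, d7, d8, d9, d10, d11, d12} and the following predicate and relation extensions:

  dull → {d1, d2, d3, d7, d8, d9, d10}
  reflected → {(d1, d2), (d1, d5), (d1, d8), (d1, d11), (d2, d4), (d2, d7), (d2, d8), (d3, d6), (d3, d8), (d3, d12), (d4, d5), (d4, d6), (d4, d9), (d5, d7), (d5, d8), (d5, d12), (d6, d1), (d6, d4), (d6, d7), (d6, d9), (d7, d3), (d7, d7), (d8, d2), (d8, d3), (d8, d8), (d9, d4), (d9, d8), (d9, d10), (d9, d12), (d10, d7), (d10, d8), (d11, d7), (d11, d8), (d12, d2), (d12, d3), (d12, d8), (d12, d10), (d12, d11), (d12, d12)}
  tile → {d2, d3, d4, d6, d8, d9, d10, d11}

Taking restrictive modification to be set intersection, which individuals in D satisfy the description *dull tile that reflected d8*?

⟦that reflected d8⟧ = {x : ⟨x, d8⟩ ∈ ⟦reflected⟧} = {d1, d2, d3, d5, d8, d9, d10, d11, d12}
⟦tile⟧ = {d2, d3, d4, d6, d8, d9, d10, d11}
… ∩ ⟦that reflected d8⟧ = {d2, d3, d4, d6, d8, d9, d10, d11} ∩ {d1, d2, d3, d5, d8, d9, d10, d11, d12} = {d2, d3, d8, d9, d10, d11}
… ∩ ⟦dull⟧ = {d2, d3, d8, d9, d10, d11} ∩ {d1, d2, d3, d7, d8, d9, d10} = {d2, d3, d8, d9, d10}
So ⟦dull tile that reflected d8⟧ = {d2, d3, d8, d9, d10}.

{d2, d3, d8, d9, d10}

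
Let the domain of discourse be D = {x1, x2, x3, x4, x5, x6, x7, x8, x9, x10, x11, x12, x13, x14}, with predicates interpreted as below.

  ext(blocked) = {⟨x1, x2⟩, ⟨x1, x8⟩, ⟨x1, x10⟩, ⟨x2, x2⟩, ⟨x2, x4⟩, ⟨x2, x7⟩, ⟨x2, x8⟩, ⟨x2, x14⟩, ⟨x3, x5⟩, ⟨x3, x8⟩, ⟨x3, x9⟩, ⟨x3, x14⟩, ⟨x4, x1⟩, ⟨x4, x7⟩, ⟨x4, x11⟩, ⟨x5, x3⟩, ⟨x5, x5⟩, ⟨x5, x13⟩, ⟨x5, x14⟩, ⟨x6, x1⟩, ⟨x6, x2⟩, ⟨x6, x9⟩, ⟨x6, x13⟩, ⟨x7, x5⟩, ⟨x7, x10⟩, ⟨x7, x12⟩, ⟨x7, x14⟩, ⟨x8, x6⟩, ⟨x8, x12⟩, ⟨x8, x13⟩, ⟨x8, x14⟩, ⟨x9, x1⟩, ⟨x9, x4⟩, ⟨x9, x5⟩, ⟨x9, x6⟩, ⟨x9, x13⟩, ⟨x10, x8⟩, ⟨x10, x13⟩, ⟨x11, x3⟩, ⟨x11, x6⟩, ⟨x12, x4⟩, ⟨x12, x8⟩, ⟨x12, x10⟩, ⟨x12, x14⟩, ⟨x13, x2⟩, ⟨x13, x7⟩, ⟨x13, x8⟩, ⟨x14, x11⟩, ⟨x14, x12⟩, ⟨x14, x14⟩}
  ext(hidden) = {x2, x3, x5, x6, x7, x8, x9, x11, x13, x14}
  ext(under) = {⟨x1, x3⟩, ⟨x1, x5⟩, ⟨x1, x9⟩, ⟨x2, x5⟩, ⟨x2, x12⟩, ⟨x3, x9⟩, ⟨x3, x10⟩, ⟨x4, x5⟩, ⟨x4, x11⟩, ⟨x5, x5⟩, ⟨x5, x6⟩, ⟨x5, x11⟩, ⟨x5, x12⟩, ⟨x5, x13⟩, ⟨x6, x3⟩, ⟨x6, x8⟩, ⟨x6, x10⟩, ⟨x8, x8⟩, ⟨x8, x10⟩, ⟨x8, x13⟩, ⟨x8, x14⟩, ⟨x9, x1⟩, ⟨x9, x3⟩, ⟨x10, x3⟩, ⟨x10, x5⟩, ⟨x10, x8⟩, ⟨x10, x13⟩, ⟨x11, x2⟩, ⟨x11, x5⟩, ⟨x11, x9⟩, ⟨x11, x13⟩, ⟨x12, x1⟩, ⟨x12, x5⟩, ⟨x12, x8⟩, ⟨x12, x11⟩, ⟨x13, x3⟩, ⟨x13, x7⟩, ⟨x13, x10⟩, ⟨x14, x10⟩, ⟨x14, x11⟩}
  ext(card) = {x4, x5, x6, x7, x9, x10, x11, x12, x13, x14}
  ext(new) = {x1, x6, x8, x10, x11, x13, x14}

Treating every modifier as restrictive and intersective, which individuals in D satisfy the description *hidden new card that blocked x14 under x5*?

⟦that blocked x14⟧ = {x : ⟨x, x14⟩ ∈ ⟦blocked⟧} = {x2, x3, x5, x7, x8, x12, x14}
⟦under x5⟧ = {x : ⟨x, x5⟩ ∈ ⟦under⟧} = {x1, x2, x4, x5, x10, x11, x12}
⟦card⟧ = {x4, x5, x6, x7, x9, x10, x11, x12, x13, x14}
… ∩ ⟦that blocked x14⟧ = {x4, x5, x6, x7, x9, x10, x11, x12, x13, x14} ∩ {x2, x3, x5, x7, x8, x12, x14} = {x5, x7, x12, x14}
… ∩ ⟦under x5⟧ = {x5, x7, x12, x14} ∩ {x1, x2, x4, x5, x10, x11, x12} = {x5, x12}
… ∩ ⟦hidden⟧ = {x5, x12} ∩ {x2, x3, x5, x6, x7, x8, x9, x11, x13, x14} = {x5}
… ∩ ⟦new⟧ = {x5} ∩ {x1, x6, x8, x10, x11, x13, x14} = ∅
So ⟦hidden new card that blocked x14 under x5⟧ = { }.

{ }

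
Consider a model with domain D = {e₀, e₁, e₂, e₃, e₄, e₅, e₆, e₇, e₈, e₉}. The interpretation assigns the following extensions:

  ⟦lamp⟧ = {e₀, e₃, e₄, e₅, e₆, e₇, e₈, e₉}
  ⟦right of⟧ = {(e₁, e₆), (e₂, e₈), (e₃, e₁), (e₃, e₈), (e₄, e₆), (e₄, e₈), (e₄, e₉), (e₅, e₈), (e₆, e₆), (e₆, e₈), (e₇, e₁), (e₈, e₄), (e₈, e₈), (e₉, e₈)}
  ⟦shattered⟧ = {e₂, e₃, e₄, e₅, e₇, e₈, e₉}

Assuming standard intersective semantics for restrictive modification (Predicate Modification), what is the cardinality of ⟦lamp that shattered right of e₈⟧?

⟦that shattered⟧ = ⟦shattered⟧ = {e₂, e₃, e₄, e₅, e₇, e₈, e₉}
⟦right of e₈⟧ = {x : ⟨x, e₈⟩ ∈ ⟦right of⟧} = {e₂, e₃, e₄, e₅, e₆, e₈, e₉}
⟦lamp⟧ = {e₀, e₃, e₄, e₅, e₆, e₇, e₈, e₉}
… ∩ ⟦that shattered⟧ = {e₀, e₃, e₄, e₅, e₆, e₇, e₈, e₉} ∩ {e₂, e₃, e₄, e₅, e₇, e₈, e₉} = {e₃, e₄, e₅, e₇, e₈, e₉}
… ∩ ⟦right of e₈⟧ = {e₃, e₄, e₅, e₇, e₈, e₉} ∩ {e₂, e₃, e₄, e₅, e₆, e₈, e₉} = {e₃, e₄, e₅, e₈, e₉}
⟦lamp that shattered right of e₈⟧ = {e₃, e₄, e₅, e₈, e₉}, so the cardinality is 5.

5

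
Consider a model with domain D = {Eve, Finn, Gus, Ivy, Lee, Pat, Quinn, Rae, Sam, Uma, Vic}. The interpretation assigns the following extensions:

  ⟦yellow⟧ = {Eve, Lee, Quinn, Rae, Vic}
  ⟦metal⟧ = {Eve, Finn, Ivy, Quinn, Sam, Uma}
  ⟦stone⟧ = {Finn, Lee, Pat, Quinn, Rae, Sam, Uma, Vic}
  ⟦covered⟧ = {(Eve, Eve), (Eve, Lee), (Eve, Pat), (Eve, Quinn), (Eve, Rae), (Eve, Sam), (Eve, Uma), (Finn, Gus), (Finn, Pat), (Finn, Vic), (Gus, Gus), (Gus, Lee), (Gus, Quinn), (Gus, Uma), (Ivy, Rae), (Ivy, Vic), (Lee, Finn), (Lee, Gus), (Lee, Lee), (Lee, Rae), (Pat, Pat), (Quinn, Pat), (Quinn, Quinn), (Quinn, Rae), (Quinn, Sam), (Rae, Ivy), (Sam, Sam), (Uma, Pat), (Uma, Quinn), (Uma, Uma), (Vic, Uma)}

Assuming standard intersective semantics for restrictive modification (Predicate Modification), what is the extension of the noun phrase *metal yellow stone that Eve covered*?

{Quinn}

⟦that Eve covered⟧ = {x : ⟨Eve, x⟩ ∈ ⟦covered⟧} = {Eve, Lee, Pat, Quinn, Rae, Sam, Uma}
⟦stone⟧ = {Finn, Lee, Pat, Quinn, Rae, Sam, Uma, Vic}
… ∩ ⟦that Eve covered⟧ = {Finn, Lee, Pat, Quinn, Rae, Sam, Uma, Vic} ∩ {Eve, Lee, Pat, Quinn, Rae, Sam, Uma} = {Lee, Pat, Quinn, Rae, Sam, Uma}
… ∩ ⟦metal⟧ = {Lee, Pat, Quinn, Rae, Sam, Uma} ∩ {Eve, Finn, Ivy, Quinn, Sam, Uma} = {Quinn, Sam, Uma}
… ∩ ⟦yellow⟧ = {Quinn, Sam, Uma} ∩ {Eve, Lee, Quinn, Rae, Vic} = {Quinn}
So ⟦metal yellow stone that Eve covered⟧ = {Quinn}.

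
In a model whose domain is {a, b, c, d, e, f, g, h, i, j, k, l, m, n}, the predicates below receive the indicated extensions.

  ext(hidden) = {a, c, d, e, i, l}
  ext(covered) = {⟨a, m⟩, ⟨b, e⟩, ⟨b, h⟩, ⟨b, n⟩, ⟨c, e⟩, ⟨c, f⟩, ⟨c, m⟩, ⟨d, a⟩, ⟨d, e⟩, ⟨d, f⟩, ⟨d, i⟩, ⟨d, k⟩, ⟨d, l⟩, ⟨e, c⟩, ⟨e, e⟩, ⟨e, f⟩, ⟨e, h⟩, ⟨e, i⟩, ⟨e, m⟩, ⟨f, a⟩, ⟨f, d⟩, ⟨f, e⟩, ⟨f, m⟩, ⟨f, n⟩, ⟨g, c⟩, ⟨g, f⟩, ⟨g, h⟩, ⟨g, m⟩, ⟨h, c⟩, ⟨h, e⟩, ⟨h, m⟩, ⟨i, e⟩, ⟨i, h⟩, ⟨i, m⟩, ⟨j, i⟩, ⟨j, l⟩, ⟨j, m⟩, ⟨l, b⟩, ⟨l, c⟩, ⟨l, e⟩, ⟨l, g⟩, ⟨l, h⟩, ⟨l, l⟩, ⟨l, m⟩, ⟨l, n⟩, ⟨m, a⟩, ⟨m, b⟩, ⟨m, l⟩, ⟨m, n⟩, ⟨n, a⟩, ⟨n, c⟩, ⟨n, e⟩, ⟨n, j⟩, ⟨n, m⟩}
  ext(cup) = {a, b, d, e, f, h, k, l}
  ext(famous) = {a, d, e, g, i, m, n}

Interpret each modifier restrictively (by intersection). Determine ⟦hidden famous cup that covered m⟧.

{a, e}

⟦that covered m⟧ = {x : ⟨x, m⟩ ∈ ⟦covered⟧} = {a, c, e, f, g, h, i, j, l, n}
⟦cup⟧ = {a, b, d, e, f, h, k, l}
… ∩ ⟦that covered m⟧ = {a, b, d, e, f, h, k, l} ∩ {a, c, e, f, g, h, i, j, l, n} = {a, e, f, h, l}
… ∩ ⟦hidden⟧ = {a, e, f, h, l} ∩ {a, c, d, e, i, l} = {a, e, l}
… ∩ ⟦famous⟧ = {a, e, l} ∩ {a, d, e, g, i, m, n} = {a, e}
So ⟦hidden famous cup that covered m⟧ = {a, e}.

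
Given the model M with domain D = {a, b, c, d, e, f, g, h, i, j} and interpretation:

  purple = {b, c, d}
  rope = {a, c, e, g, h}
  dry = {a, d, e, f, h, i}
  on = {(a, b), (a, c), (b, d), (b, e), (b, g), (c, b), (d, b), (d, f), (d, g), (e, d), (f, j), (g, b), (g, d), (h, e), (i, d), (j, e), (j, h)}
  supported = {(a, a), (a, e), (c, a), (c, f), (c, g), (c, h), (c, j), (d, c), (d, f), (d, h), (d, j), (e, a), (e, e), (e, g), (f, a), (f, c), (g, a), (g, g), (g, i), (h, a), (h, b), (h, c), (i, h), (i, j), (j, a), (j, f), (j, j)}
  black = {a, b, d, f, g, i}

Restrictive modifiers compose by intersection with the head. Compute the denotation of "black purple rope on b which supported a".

⟦on b⟧ = {x : ⟨x, b⟩ ∈ ⟦on⟧} = {a, c, d, g}
⟦which supported a⟧ = {x : ⟨x, a⟩ ∈ ⟦supported⟧} = {a, c, e, f, g, h, j}
⟦rope⟧ = {a, c, e, g, h}
… ∩ ⟦on b⟧ = {a, c, e, g, h} ∩ {a, c, d, g} = {a, c, g}
… ∩ ⟦which supported a⟧ = {a, c, g} ∩ {a, c, e, f, g, h, j} = {a, c, g}
… ∩ ⟦black⟧ = {a, c, g} ∩ {a, b, d, f, g, i} = {a, g}
… ∩ ⟦purple⟧ = {a, g} ∩ {b, c, d} = ∅
So ⟦black purple rope on b which supported a⟧ = ∅.

∅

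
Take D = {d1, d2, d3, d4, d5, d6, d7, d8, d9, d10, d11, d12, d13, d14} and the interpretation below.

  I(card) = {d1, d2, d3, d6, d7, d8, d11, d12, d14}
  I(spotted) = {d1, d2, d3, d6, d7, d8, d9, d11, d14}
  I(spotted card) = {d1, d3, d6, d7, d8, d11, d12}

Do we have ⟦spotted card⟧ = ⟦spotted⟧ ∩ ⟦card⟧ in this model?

no

⟦spotted⟧ ∩ ⟦card⟧ = {d1, d2, d3, d6, d7, d8, d9, d11, d14} ∩ {d1, d2, d3, d6, d7, d8, d11, d12, d14} = {d1, d2, d3, d6, d7, d8, d11, d14}
Observed ⟦spotted card⟧ = {d1, d3, d6, d7, d8, d11, d12}.
These differ, so the modifier is not intersective in this model.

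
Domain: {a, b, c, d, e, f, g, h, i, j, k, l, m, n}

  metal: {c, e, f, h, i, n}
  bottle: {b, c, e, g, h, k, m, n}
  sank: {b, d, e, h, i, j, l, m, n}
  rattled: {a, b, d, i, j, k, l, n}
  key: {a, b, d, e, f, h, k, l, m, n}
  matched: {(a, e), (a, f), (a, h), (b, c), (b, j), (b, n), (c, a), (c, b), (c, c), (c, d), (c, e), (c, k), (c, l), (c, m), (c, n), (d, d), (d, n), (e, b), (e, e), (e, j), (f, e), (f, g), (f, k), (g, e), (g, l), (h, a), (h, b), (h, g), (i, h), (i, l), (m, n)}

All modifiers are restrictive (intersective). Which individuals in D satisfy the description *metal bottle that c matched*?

⟦that c matched⟧ = {x : ⟨c, x⟩ ∈ ⟦matched⟧} = {a, b, c, d, e, k, l, m, n}
⟦bottle⟧ = {b, c, e, g, h, k, m, n}
… ∩ ⟦that c matched⟧ = {b, c, e, g, h, k, m, n} ∩ {a, b, c, d, e, k, l, m, n} = {b, c, e, k, m, n}
… ∩ ⟦metal⟧ = {b, c, e, k, m, n} ∩ {c, e, f, h, i, n} = {c, e, n}
So ⟦metal bottle that c matched⟧ = {c, e, n}.

{c, e, n}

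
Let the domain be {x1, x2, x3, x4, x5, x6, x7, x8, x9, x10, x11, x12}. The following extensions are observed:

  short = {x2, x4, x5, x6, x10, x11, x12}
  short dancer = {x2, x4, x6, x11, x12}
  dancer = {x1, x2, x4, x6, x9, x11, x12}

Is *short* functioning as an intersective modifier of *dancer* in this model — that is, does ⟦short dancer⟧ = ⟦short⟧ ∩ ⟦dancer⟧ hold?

⟦short⟧ ∩ ⟦dancer⟧ = {x2, x4, x5, x6, x10, x11, x12} ∩ {x1, x2, x4, x6, x9, x11, x12} = {x2, x4, x6, x11, x12}
Observed ⟦short dancer⟧ = {x2, x4, x6, x11, x12}.
These coincide, so the modifier is intersective here.

yes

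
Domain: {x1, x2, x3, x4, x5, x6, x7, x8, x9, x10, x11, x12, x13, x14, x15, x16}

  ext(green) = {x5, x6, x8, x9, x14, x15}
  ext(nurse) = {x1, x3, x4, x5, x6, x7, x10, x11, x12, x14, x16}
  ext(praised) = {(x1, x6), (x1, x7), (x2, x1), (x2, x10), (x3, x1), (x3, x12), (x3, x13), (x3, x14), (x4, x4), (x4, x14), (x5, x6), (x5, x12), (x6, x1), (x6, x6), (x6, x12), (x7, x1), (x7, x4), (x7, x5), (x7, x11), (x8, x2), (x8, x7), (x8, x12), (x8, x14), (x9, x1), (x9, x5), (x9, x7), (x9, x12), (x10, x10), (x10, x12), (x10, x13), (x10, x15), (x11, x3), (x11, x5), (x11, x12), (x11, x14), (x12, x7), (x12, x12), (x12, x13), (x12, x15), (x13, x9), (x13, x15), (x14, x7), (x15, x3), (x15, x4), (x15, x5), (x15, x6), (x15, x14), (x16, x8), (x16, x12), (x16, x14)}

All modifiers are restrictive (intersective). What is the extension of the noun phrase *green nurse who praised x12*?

⟦who praised x12⟧ = {x : ⟨x, x12⟩ ∈ ⟦praised⟧} = {x3, x5, x6, x8, x9, x10, x11, x12, x16}
⟦nurse⟧ = {x1, x3, x4, x5, x6, x7, x10, x11, x12, x14, x16}
… ∩ ⟦who praised x12⟧ = {x1, x3, x4, x5, x6, x7, x10, x11, x12, x14, x16} ∩ {x3, x5, x6, x8, x9, x10, x11, x12, x16} = {x3, x5, x6, x10, x11, x12, x16}
… ∩ ⟦green⟧ = {x3, x5, x6, x10, x11, x12, x16} ∩ {x5, x6, x8, x9, x14, x15} = {x5, x6}
So ⟦green nurse who praised x12⟧ = {x5, x6}.

{x5, x6}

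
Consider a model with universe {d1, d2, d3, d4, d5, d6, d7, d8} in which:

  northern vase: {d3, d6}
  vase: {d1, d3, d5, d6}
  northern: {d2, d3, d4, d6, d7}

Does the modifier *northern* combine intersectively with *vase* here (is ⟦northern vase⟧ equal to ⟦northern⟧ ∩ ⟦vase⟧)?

⟦northern⟧ ∩ ⟦vase⟧ = {d2, d3, d4, d6, d7} ∩ {d1, d3, d5, d6} = {d3, d6}
Observed ⟦northern vase⟧ = {d3, d6}.
These coincide, so the modifier is intersective here.

yes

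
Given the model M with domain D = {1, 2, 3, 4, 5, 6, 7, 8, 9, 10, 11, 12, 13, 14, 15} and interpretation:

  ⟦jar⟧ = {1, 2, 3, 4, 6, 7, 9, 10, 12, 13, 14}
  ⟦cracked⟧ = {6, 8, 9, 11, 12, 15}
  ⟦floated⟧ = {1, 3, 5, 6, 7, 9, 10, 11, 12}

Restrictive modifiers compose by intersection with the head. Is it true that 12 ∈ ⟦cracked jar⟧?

yes

⟦jar⟧ = {1, 2, 3, 4, 6, 7, 9, 10, 12, 13, 14}
… ∩ ⟦cracked⟧ = {1, 2, 3, 4, 6, 7, 9, 10, 12, 13, 14} ∩ {6, 8, 9, 11, 12, 15} = {6, 9, 12}
⟦cracked jar⟧ = {6, 9, 12}; 12 ∈ this set.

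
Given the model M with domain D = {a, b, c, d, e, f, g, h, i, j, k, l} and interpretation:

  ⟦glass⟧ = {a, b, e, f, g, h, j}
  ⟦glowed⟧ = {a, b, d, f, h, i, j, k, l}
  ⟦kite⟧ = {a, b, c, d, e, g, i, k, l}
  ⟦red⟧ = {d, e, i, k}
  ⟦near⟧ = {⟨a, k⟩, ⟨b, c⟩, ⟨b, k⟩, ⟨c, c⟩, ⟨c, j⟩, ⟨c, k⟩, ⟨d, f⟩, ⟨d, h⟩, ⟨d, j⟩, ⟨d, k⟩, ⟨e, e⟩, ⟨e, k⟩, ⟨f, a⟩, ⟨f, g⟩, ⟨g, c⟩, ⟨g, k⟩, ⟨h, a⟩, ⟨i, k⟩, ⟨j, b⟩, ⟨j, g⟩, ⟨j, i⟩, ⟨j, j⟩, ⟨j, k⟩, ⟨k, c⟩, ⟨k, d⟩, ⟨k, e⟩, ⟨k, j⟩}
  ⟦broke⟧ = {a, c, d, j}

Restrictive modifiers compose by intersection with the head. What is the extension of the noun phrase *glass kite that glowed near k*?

⟦that glowed⟧ = ⟦glowed⟧ = {a, b, d, f, h, i, j, k, l}
⟦near k⟧ = {x : ⟨x, k⟩ ∈ ⟦near⟧} = {a, b, c, d, e, g, i, j}
⟦kite⟧ = {a, b, c, d, e, g, i, k, l}
… ∩ ⟦that glowed⟧ = {a, b, c, d, e, g, i, k, l} ∩ {a, b, d, f, h, i, j, k, l} = {a, b, d, i, k, l}
… ∩ ⟦near k⟧ = {a, b, d, i, k, l} ∩ {a, b, c, d, e, g, i, j} = {a, b, d, i}
… ∩ ⟦glass⟧ = {a, b, d, i} ∩ {a, b, e, f, g, h, j} = {a, b}
So ⟦glass kite that glowed near k⟧ = {a, b}.

{a, b}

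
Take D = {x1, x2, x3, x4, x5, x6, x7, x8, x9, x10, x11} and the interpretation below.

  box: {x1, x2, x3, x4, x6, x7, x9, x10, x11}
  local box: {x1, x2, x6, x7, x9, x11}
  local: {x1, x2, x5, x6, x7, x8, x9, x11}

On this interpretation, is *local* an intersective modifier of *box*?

⟦local⟧ ∩ ⟦box⟧ = {x1, x2, x5, x6, x7, x8, x9, x11} ∩ {x1, x2, x3, x4, x6, x7, x9, x10, x11} = {x1, x2, x6, x7, x9, x11}
Observed ⟦local box⟧ = {x1, x2, x6, x7, x9, x11}.
These coincide, so the modifier is intersective here.

yes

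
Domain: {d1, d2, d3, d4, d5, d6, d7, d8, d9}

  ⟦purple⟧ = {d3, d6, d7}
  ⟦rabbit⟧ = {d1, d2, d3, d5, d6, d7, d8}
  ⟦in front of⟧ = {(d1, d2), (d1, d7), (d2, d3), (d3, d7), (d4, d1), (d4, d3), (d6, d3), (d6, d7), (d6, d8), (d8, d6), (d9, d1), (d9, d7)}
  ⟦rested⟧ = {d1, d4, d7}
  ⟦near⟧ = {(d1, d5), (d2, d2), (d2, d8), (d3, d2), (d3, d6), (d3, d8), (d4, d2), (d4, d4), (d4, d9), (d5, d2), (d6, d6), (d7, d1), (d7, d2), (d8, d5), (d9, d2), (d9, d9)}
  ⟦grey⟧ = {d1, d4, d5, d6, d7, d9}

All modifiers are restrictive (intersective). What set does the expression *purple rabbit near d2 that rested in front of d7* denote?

{ }

⟦near d2⟧ = {x : ⟨x, d2⟩ ∈ ⟦near⟧} = {d2, d3, d4, d5, d7, d9}
⟦that rested⟧ = ⟦rested⟧ = {d1, d4, d7}
⟦in front of d7⟧ = {x : ⟨x, d7⟩ ∈ ⟦in front of⟧} = {d1, d3, d6, d9}
⟦rabbit⟧ = {d1, d2, d3, d5, d6, d7, d8}
… ∩ ⟦near d2⟧ = {d1, d2, d3, d5, d6, d7, d8} ∩ {d2, d3, d4, d5, d7, d9} = {d2, d3, d5, d7}
… ∩ ⟦that rested⟧ = {d2, d3, d5, d7} ∩ {d1, d4, d7} = {d7}
… ∩ ⟦in front of d7⟧ = {d7} ∩ {d1, d3, d6, d9} = ∅
… ∩ ⟦purple⟧ = ∅ ∩ {d3, d6, d7} = ∅
So ⟦purple rabbit near d2 that rested in front of d7⟧ = { }.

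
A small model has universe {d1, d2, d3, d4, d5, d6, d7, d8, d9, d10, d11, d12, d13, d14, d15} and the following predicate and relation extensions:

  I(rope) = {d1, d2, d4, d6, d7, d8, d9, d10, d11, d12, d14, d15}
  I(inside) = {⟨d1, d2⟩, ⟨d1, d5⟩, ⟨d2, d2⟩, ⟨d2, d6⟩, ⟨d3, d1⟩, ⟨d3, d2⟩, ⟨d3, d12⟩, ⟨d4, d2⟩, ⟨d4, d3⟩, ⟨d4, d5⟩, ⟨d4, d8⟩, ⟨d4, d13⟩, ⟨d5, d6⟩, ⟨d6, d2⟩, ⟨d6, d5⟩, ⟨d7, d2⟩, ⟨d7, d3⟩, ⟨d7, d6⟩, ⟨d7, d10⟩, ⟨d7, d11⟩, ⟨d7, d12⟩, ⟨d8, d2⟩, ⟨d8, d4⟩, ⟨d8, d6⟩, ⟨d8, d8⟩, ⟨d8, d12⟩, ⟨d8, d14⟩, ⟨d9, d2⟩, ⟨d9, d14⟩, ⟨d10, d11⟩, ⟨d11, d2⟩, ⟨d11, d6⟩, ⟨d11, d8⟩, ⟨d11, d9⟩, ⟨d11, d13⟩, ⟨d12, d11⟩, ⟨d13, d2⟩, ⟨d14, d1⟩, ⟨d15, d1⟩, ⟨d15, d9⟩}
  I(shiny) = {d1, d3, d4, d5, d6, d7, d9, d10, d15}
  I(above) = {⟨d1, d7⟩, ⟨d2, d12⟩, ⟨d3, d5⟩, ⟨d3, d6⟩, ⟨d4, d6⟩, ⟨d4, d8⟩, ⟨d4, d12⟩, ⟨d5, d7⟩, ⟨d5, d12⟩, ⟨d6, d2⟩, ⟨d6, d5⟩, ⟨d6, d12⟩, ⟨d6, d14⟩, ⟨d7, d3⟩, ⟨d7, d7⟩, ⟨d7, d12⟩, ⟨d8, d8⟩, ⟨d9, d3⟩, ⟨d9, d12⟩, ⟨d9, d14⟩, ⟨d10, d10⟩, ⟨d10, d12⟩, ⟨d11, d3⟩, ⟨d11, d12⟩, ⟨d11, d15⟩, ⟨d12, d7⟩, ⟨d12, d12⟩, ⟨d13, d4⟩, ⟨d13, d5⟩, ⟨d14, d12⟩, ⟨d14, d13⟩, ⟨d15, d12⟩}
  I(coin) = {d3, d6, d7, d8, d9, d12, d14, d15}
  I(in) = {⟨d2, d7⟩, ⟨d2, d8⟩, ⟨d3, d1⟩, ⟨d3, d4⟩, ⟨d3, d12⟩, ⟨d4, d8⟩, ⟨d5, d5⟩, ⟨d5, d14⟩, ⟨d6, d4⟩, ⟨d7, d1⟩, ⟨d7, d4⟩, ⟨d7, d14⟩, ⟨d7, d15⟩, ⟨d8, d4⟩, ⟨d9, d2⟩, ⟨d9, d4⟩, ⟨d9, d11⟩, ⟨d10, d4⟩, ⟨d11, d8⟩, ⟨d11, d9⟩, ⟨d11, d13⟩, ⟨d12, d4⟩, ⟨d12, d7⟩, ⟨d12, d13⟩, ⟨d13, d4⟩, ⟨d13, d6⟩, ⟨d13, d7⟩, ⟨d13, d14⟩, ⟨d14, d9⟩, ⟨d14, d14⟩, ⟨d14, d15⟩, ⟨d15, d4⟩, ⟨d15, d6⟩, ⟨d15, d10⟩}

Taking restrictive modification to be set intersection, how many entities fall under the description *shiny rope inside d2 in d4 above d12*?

⟦inside d2⟧ = {x : ⟨x, d2⟩ ∈ ⟦inside⟧} = {d1, d2, d3, d4, d6, d7, d8, d9, d11, d13}
⟦in d4⟧ = {x : ⟨x, d4⟩ ∈ ⟦in⟧} = {d3, d6, d7, d8, d9, d10, d12, d13, d15}
⟦above d12⟧ = {x : ⟨x, d12⟩ ∈ ⟦above⟧} = {d2, d4, d5, d6, d7, d9, d10, d11, d12, d14, d15}
⟦rope⟧ = {d1, d2, d4, d6, d7, d8, d9, d10, d11, d12, d14, d15}
… ∩ ⟦inside d2⟧ = {d1, d2, d4, d6, d7, d8, d9, d10, d11, d12, d14, d15} ∩ {d1, d2, d3, d4, d6, d7, d8, d9, d11, d13} = {d1, d2, d4, d6, d7, d8, d9, d11}
… ∩ ⟦in d4⟧ = {d1, d2, d4, d6, d7, d8, d9, d11} ∩ {d3, d6, d7, d8, d9, d10, d12, d13, d15} = {d6, d7, d8, d9}
… ∩ ⟦above d12⟧ = {d6, d7, d8, d9} ∩ {d2, d4, d5, d6, d7, d9, d10, d11, d12, d14, d15} = {d6, d7, d9}
… ∩ ⟦shiny⟧ = {d6, d7, d9} ∩ {d1, d3, d4, d5, d6, d7, d9, d10, d15} = {d6, d7, d9}
⟦shiny rope inside d2 in d4 above d12⟧ = {d6, d7, d9}, so the cardinality is 3.

3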